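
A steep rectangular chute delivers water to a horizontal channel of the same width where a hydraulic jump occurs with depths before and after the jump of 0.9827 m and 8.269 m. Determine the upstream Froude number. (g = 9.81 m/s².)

For a rectangular channel the momentum equation gives q² = ½·g·y₁·y₂·(y₁ + y₂) = ½×9.81×0.9827×8.269×9.252 = 368.8.
q = √368.8 = 19.20 m²/s.
V₁ = q/y₁ = 19.54 m/s; Fr₁ = V₁/√(g·y₁) = 6.294.

Fr₁ = 6.294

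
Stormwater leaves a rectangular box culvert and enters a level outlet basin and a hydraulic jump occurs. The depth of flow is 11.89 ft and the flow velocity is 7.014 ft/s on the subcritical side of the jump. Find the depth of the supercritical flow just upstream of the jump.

Fr₂ = V₂/√(g·y₂) = 7.014/√(32.2×11.89) = 0.3585.
Applying the sequent-depth relation in reverse, y₁/y₂ = ½[√(1 + 8Fr₂²) − 1] = ½[√2.0280 − 1] = 0.2120.
y₁ = 0.2120 × 11.89 = 2.521 ft.

y₁ = 2.521 ft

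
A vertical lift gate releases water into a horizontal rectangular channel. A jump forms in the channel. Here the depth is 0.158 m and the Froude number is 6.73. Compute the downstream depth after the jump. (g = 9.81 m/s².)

Fr₁ = 6.73 (given).
From the momentum equation for a rectangular channel, y₂/y₁ = ½[√(1 + 8Fr₁²) − 1] = ½[√363.3 − 1] = 9.03.
y₂ = 9.03 × 0.158 = 1.43 m.

y₂ = 1.43 m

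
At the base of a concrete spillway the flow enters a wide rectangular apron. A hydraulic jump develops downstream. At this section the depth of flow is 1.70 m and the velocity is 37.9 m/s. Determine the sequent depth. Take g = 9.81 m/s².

Fr₁ = V₁/√(g·y₁) = 37.9/√(9.81×1.70) = 9.28.
Bélanger equation: y₂/y₁ = ½[√(1 + 8Fr₁²) − 1] = ½[√690.0 − 1] = 12.6.
y₂ = 12.6 × 1.70 = 21.5 m.

y₂ = 21.5 m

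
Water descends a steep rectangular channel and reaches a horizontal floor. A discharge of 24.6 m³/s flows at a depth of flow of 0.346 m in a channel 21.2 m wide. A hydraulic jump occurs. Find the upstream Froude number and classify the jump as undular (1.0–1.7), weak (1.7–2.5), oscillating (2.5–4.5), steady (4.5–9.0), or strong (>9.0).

Fr₁ = 1.82; weak jump

q = Q/b = 24.6/21.2 = 1.16 m²/s; V₁ = q/y₁ = 3.35 m/s. Fr₁ = V₁/√(g·y₁) = 1.82.
Fr₁ = 1.82 lies in the weak range.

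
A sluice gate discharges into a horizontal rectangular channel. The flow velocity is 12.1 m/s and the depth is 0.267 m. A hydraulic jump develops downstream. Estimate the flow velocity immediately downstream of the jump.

V₂ = 1.20 m/s

Fr₁ = V₁/√(g·y₁) = 12.1/√(9.81×0.267) = 7.48.
Bélanger equation: y₂/y₁ = ½[√(1 + 8Fr₁²) − 1] = ½[√448.2 − 1] = 10.1.
y₂ = 10.1 × 0.267 = 2.69 m.
q = V₁·y₁ = 12.1 × 0.267 = 3.23 m²/s.
V₂ = q/y₂ = 3.23/2.69 = 1.20 m/s.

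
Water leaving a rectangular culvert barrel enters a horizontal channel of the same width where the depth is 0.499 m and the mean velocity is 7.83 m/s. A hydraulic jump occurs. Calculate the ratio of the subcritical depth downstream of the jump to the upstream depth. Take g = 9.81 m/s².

Fr₁ = V₁/√(g·y₁) = 7.83/√(9.81×0.499) = 3.54.
From the momentum equation for a rectangular channel, y₂/y₁ = ½[√(1 + 8Fr₁²) − 1] = ½[√101.2 − 1] = 4.53.

y₂/y₁ = 4.53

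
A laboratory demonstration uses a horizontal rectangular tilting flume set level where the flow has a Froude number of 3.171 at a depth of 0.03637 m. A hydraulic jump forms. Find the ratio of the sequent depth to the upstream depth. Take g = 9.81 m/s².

y₂/y₁ = 4.012

Fr₁ = 3.171 (given).
By Bélanger, y₂/y₁ = ½[√(1 + 8Fr₁²) − 1] = ½[√81.442 − 1] = 4.012.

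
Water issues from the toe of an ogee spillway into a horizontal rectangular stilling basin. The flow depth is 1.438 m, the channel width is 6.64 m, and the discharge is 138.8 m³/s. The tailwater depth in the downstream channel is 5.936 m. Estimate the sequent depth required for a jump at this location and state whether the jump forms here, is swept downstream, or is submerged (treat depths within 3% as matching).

q = Q/b = 138.8/6.64 = 20.90 m²/s; V₁ = q/y₁ = 14.54 m/s. Fr₁ = V₁/√(g·y₁) = 3.870.
From the momentum equation for a rectangular channel, y₂/y₁ = ½[√(1 + 8Fr₁²) − 1] = ½[√120.84 − 1] = 4.996.
y₂ = 4.996 × 1.438 = 7.185 m.
Tailwater y_tw = 5.936 m: y_tw < y₂, so the jump is swept downstream.

y₂ = 7.185 m; the jump is swept downstream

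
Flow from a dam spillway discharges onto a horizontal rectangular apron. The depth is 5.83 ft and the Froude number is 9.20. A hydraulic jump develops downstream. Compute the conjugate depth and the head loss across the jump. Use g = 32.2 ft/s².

Fr₁ = 9.20 (given).
By Bélanger, y₂/y₁ = ½[√(1 + 8Fr₁²) − 1] = ½[√678.1 − 1] = 12.5.
y₂ = 12.5 × 5.83 = 73.0 ft.
V₁ = Fr₁·√(g·y₁) = 9.20×√(32.2×5.83) = 126 ft/s; q = V₁·y₁ = 735 ft²/s. V₂ = q/y₂ = 735/73.0 = 10.1 ft/s. E₁ = y₁ + V₁²/2g = 253 ft; E₂ = y₂ + V₂²/2g = 74.6 ft. ΔE = E₁ − E₂ = 178 ft.

y₂ = 73.0 ft; ΔE = 178 ft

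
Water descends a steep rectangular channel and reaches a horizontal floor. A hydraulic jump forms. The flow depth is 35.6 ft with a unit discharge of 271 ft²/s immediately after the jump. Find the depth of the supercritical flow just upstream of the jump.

y₁ = 3.29 ft

V₂ = q/y₂ = 271/35.6 = 7.61 ft/s; Fr₂ = V₂/√(g·y₂) = 0.225.
From the momentum equation (using Fr₂), y₁/y₂ = ½[√(1 + 8Fr₂²) − 1] = ½[√1.404 − 1] = 0.0925.
y₁ = 0.0925 × 35.6 = 3.29 ft.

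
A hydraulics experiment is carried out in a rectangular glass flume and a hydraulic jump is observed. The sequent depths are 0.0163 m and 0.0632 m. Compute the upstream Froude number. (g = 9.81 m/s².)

For a rectangular channel the momentum equation gives q² = ½·g·y₁·y₂·(y₁ + y₂) = ½×9.81×0.0163×0.0632×0.0795 = 0.000402.
q = √0.000402 = 0.0200 m²/s.
V₁ = q/y₁ = 1.23 m/s; Fr₁ = V₁/√(g·y₁) = 3.07.

Fr₁ = 3.07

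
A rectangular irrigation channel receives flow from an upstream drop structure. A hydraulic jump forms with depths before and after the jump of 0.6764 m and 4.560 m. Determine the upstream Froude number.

For a rectangular channel the momentum equation gives q² = ½·g·y₁·y₂·(y₁ + y₂) = ½×9.81×0.6764×4.560×5.236 = 79.22.
q = √79.22 = 8.901 m²/s.
V₁ = q/y₁ = 13.16 m/s; Fr₁ = V₁/√(g·y₁) = 5.108.

Fr₁ = 5.108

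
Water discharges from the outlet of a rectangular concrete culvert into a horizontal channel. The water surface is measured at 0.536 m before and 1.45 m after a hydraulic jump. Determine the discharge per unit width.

q = 2.75 m²/s

For a rectangular channel the momentum equation gives q² = ½·g·y₁·y₂·(y₁ + y₂) = ½×9.81×0.536×1.45×1.99 = 7.57.
q = √7.57 = 2.75 m²/s.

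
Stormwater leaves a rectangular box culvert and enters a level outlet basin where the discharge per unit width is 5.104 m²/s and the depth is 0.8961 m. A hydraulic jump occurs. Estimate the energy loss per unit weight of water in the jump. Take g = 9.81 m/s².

V₁ = q/y₁ = 5.104/0.8961 = 5.696 m/s. Fr₁ = V₁/√(g·y₁) = 5.696/√(9.81×0.8961) = 1.921.
From the momentum equation for a rectangular channel, y₂/y₁ = ½[√(1 + 8Fr₁²) − 1] = ½[√30.524 − 1] = 2.262.
y₂ = 2.262 × 0.8961 = 2.027 m.
V₂ = q/y₂ = 5.104/2.027 = 2.518 m/s. E₁ = y₁ + V₁²/2g = 2.550 m; E₂ = y₂ + V₂²/2g = 2.350 m. ΔE = E₁ − E₂ = 0.1992 m.

ΔE = 0.1992 m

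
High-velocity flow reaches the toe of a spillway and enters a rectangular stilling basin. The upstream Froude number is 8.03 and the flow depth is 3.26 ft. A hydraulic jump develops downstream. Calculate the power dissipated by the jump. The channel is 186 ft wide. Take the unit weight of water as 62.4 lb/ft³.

P = 407775 hp

Fr₁ = 8.03 (given).
Conjugate-depth relation: y₂/y₁ = ½[√(1 + 8Fr₁²) − 1] = ½[√516.8 − 1] = 10.9.
y₂ = 10.9 × 3.26 = 35.4 ft.
V₁ = Fr₁·√(g·y₁) = 8.03×√(32.2×3.26) = 82.3 ft/s; q = V₁·y₁ = 268 ft²/s. V₂ = q/y₂ = 268/35.4 = 7.57 ft/s. E₁ = y₁ + V₁²/2g = 108 ft; E₂ = y₂ + V₂²/2g = 36.3 ft. ΔE = E₁ − E₂ = 72.0 ft.
Q = q·b = 268 × 186 = 49886 cfs. P = γ·Q·ΔE/550 = 62.4 × 49886 × 72.0 / 550 = 407775 hp.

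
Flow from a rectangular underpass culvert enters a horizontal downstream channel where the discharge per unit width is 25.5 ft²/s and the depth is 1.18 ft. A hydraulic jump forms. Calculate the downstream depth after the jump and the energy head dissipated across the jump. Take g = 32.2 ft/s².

V₁ = q/y₁ = 25.5/1.18 = 21.6 ft/s. Fr₁ = V₁/√(g·y₁) = 21.6/√(32.2×1.18) = 3.51.
Conjugate-depth relation: y₂/y₁ = ½[√(1 + 8Fr₁²) − 1] = ½[√99.33 − 1] = 4.48.
y₂ = 4.48 × 1.18 = 5.29 ft.
V₂ = q/y₂ = 25.5/5.29 = 4.82 ft/s. E₁ = y₁ + V₁²/2g = 8.43 ft; E₂ = y₂ + V₂²/2g = 5.65 ft. ΔE = E₁ − E₂ = 2.78 ft.

y₂ = 5.29 ft; ΔE = 2.78 ft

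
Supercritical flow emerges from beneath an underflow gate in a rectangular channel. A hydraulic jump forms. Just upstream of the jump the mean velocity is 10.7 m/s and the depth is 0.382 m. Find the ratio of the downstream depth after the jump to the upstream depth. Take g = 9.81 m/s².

y₂/y₁ = 7.33

Fr₁ = V₁/√(g·y₁) = 10.7/√(9.81×0.382) = 5.53.
From the momentum equation for a rectangular channel, y₂/y₁ = ½[√(1 + 8Fr₁²) − 1] = ½[√245.4 − 1] = 7.33.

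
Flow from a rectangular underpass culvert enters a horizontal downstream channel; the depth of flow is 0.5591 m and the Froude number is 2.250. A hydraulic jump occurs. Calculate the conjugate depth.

y₂ = 1.521 m

Fr₁ = 2.250 (given).
Sequent-depth ratio: y₂/y₁ = ½[√(1 + 8Fr₁²) − 1] = ½[√41.500 − 1] = 2.721.
y₂ = 2.721 × 0.5591 = 1.521 m.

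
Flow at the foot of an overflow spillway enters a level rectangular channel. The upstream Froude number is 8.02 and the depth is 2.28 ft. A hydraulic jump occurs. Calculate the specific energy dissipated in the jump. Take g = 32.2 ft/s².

Fr₁ = 8.02 (given).
From the momentum equation for a rectangular channel, y₂/y₁ = ½[√(1 + 8Fr₁²) − 1] = ½[√515.6 − 1] = 10.9.
y₂ = 10.9 × 2.28 = 24.7 ft.
V₁ = Fr₁·√(g·y₁) = 8.02×√(32.2×2.28) = 68.7 ft/s; q = V₁·y₁ = 157 ft²/s. V₂ = q/y₂ = 157/24.7 = 6.33 ft/s. E₁ = y₁ + V₁²/2g = 75.6 ft; E₂ = y₂ + V₂²/2g = 25.4 ft. ΔE = E₁ − E₂ = 50.2 ft.

ΔE = 50.2 ft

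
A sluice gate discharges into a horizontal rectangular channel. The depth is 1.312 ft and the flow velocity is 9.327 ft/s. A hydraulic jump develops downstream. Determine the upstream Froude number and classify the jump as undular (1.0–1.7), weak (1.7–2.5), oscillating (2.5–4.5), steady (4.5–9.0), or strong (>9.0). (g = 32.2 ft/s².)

Fr₁ = 1.435; undular jump

Fr₁ = V₁/√(g·y₁) = 9.327/√(32.2×1.312) = 1.435.
Fr₁ = 1.435 lies in the undular range.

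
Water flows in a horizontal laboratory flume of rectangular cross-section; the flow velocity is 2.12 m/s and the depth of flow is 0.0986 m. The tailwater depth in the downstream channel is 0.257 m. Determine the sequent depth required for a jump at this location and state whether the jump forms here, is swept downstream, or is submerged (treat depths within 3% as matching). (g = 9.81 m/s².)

Fr₁ = V₁/√(g·y₁) = 2.12/√(9.81×0.0986) = 2.16.
By Bélanger, y₂/y₁ = ½[√(1 + 8Fr₁²) − 1] = ½[√38.17 − 1] = 2.59.
y₂ = 2.59 × 0.0986 = 0.255 m.
Tailwater y_tw = 0.257 m: y_tw ≈ y₂, so the jump forms here.

y₂ = 0.255 m; the jump forms here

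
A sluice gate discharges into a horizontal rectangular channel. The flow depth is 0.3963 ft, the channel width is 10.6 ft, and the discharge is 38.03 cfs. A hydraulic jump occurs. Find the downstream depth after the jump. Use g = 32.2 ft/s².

q = Q/b = 38.03/10.6 = 3.588 ft²/s; V₁ = q/y₁ = 9.053 ft/s. Fr₁ = V₁/√(g·y₁) = 2.534.
By Bélanger, y₂/y₁ = ½[√(1 + 8Fr₁²) − 1] = ½[√52.381 − 1] = 3.119.
y₂ = 3.119 × 0.3963 = 1.236 ft.

y₂ = 1.236 ft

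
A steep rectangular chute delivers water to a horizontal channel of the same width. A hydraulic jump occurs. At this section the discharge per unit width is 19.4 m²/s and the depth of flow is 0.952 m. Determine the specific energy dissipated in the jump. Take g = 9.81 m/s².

ΔE = 13.3 m

V₁ = q/y₁ = 19.4/0.952 = 20.4 m/s. Fr₁ = V₁/√(g·y₁) = 20.4/√(9.81×0.952) = 6.67.
Conjugate-depth relation: y₂/y₁ = ½[√(1 + 8Fr₁²) − 1] = ½[√356.7 − 1] = 8.94.
y₂ = 8.94 × 0.952 = 8.51 m.
Head loss: ΔE = (y₂ − y₁)³/(4y₁y₂) = (8.51 − 0.952)³/(4×0.952×8.51) = 432/32.4 = 13.3 m.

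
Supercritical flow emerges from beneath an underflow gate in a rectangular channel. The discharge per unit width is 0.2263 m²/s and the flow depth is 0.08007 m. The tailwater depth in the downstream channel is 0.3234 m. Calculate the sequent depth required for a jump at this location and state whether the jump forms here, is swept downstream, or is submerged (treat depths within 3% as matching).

y₂ = 0.3233 m; the jump forms here

V₁ = q/y₁ = 0.2263/0.08007 = 2.826 m/s. Fr₁ = V₁/√(g·y₁) = 2.826/√(9.81×0.08007) = 3.189.
By Bélanger, y₂/y₁ = ½[√(1 + 8Fr₁²) − 1] = ½[√82.354 − 1] = 4.037.
y₂ = 4.037 × 0.08007 = 0.3233 m.
Tailwater y_tw = 0.3234 m: y_tw ≈ y₂, so the jump forms here.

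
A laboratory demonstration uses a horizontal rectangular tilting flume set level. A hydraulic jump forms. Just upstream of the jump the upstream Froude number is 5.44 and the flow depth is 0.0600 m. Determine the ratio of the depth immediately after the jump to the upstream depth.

Fr₁ = 5.44 (given).
By Bélanger, y₂/y₁ = ½[√(1 + 8Fr₁²) − 1] = ½[√237.7 − 1] = 7.21.

y₂/y₁ = 7.21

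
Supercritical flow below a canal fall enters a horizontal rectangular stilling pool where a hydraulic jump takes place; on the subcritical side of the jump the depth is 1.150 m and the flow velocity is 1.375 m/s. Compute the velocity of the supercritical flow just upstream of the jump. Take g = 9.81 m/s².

Fr₂ = V₂/√(g·y₂) = 1.375/√(9.81×1.150) = 0.4094.
Applying the sequent-depth relation in reverse, y₁/y₂ = ½[√(1 + 8Fr₂²) − 1] = ½[√2.3407 − 1] = 0.2650.
y₁ = 0.2650 × 1.150 = 0.3047 m.
V₁ = q/y₁ = 1.581/0.3047 = 5.189 m/s.

V₁ = 5.189 m/s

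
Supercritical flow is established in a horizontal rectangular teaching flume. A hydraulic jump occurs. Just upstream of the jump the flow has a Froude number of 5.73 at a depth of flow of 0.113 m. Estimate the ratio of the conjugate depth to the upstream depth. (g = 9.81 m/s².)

y₂/y₁ = 7.62

Fr₁ = 5.73 (given).
From the momentum equation for a rectangular channel, y₂/y₁ = ½[√(1 + 8Fr₁²) − 1] = ½[√263.7 − 1] = 7.62.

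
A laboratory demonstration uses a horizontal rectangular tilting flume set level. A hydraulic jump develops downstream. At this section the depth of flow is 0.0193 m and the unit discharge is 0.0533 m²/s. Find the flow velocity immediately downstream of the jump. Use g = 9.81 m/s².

V₂ = 0.325 m/s

V₁ = q/y₁ = 0.0533/0.0193 = 2.76 m/s. Fr₁ = V₁/√(g·y₁) = 2.76/√(9.81×0.0193) = 6.35.
Sequent-depth ratio: y₂/y₁ = ½[√(1 + 8Fr₁²) − 1] = ½[√323.3 − 1] = 8.49.
y₂ = 8.49 × 0.0193 = 0.164 m.
V₂ = q/y₂ = 0.0533/0.164 = 0.325 m/s.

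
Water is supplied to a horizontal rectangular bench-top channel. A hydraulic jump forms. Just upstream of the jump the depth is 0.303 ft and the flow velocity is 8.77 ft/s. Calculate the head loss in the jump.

Fr₁ = V₁/√(g·y₁) = 8.77/√(32.2×0.303) = 2.81.
By Bélanger, y₂/y₁ = ½[√(1 + 8Fr₁²) − 1] = ½[√64.07 − 1] = 3.50.
y₂ = 3.50 × 0.303 = 1.06 ft.
q = V₁·y₁ = 8.77 × 0.303 = 2.66 ft²/s. V₂ = q/y₂ = 2.66/1.06 = 2.50 ft/s. E₁ = y₁ + V₁²/2g = 1.50 ft; E₂ = y₂ + V₂²/2g = 1.16 ft. ΔE = E₁ − E₂ = 0.339 ft.

ΔE = 0.339 ft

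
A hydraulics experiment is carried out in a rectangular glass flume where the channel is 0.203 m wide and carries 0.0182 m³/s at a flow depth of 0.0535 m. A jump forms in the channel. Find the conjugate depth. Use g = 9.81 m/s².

q = Q/b = 0.0182/0.203 = 0.0897 m²/s; V₁ = q/y₁ = 1.68 m/s. Fr₁ = V₁/√(g·y₁) = 2.31.
Bélanger equation: y₂/y₁ = ½[√(1 + 8Fr₁²) − 1] = ½[√43.81 − 1] = 2.81.
y₂ = 2.81 × 0.0535 = 0.150 m.

y₂ = 0.150 m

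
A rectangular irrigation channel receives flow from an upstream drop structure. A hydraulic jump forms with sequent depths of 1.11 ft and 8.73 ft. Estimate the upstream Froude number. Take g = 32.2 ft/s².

Fr₁ = 5.90

For a rectangular channel the momentum equation gives q² = ½·g·y₁·y₂·(y₁ + y₂) = ½×32.2×1.11×8.73×9.84 = 1535.
q = √1535 = 39.2 ft²/s.
V₁ = q/y₁ = 35.3 ft/s; Fr₁ = V₁/√(g·y₁) = 5.90.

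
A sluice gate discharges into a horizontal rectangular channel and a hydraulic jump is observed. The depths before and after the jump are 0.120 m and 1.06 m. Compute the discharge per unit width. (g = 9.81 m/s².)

q = 0.858 m²/s

For a rectangular channel the momentum equation gives q² = ½·g·y₁·y₂·(y₁ + y₂) = ½×9.81×0.120×1.06×1.18 = 0.736.
q = √0.736 = 0.858 m²/s.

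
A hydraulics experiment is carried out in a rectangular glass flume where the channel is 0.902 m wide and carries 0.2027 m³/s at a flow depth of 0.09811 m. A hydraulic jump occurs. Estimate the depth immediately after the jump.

y₂ = 0.2786 m

q = Q/b = 0.2027/0.902 = 0.2247 m²/s; V₁ = q/y₁ = 2.291 m/s. Fr₁ = V₁/√(g·y₁) = 2.335.
Sequent-depth ratio: y₂/y₁ = ½[√(1 + 8Fr₁²) − 1] = ½[√44.609 − 1] = 2.839.
y₂ = 2.839 × 0.09811 = 0.2786 m.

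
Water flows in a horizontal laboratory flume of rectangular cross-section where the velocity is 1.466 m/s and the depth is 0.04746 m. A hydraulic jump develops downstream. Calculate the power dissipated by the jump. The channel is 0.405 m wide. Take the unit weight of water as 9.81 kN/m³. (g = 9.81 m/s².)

P = 0.005009 kW

Fr₁ = V₁/√(g·y₁) = 1.466/√(9.81×0.04746) = 2.149.
By Bélanger, y₂/y₁ = ½[√(1 + 8Fr₁²) − 1] = ½[√37.928 − 1] = 2.579.
y₂ = 2.579 × 0.04746 = 0.1224 m.
q = V₁·y₁ = 1.466 × 0.04746 = 0.06958 m²/s. V₂ = q/y₂ = 0.06958/0.1224 = 0.5684 m/s. E₁ = y₁ + V₁²/2g = 0.1570 m; E₂ = y₂ + V₂²/2g = 0.1389 m. ΔE = E₁ − E₂ = 0.01812 m.
Q = q·b = 0.06958 × 0.405 = 0.02818 m³/s. P = γ·Q·ΔE = 9.81 × 0.02818 × 0.01812 = 0.005009 kW.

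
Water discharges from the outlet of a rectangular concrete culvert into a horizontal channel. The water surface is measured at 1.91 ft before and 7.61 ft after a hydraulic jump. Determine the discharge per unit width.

For a rectangular channel the momentum equation gives q² = ½·g·y₁·y₂·(y₁ + y₂) = ½×32.2×1.91×7.61×9.52 = 2228.
q = √2228 = 47.2 ft²/s.

q = 47.2 ft²/s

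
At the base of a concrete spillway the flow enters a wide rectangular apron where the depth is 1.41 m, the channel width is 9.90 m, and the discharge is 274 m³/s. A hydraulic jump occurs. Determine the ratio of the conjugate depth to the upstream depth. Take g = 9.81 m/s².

q = Q/b = 274/9.90 = 27.7 m²/s; V₁ = q/y₁ = 19.6 m/s. Fr₁ = V₁/√(g·y₁) = 5.28.
By Bélanger, y₂/y₁ = ½[√(1 + 8Fr₁²) − 1] = ½[√223.8 − 1] = 6.98.

y₂/y₁ = 6.98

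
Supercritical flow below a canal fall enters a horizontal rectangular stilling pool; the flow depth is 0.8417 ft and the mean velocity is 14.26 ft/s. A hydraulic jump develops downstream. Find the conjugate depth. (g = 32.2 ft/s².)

Fr₁ = V₁/√(g·y₁) = 14.26/√(32.2×0.8417) = 2.739.
Conjugate-depth relation: y₂/y₁ = ½[√(1 + 8Fr₁²) − 1] = ½[√61.023 − 1] = 3.406.
y₂ = 3.406 × 0.8417 = 2.867 ft.

y₂ = 2.867 ft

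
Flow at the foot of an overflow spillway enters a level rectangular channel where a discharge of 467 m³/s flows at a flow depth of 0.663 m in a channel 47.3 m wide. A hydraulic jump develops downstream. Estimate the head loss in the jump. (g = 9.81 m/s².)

ΔE = 6.63 m

q = Q/b = 467/47.3 = 9.87 m²/s; V₁ = q/y₁ = 14.9 m/s. Fr₁ = V₁/√(g·y₁) = 5.84.
By Bélanger, y₂/y₁ = ½[√(1 + 8Fr₁²) − 1] = ½[√273.8 − 1] = 7.77.
y₂ = 7.77 × 0.663 = 5.15 m.
Head loss: ΔE = (y₂ − y₁)³/(4y₁y₂) = (5.15 − 0.663)³/(4×0.663×5.15) = 90.5/13.7 = 6.63 m.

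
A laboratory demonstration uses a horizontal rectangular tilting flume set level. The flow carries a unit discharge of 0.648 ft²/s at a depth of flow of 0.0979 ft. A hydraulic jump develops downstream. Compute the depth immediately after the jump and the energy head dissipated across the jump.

V₁ = q/y₁ = 0.648/0.0979 = 6.62 ft/s. Fr₁ = V₁/√(g·y₁) = 6.62/√(32.2×0.0979) = 3.73.
Bélanger equation: y₂/y₁ = ½[√(1 + 8Fr₁²) − 1] = ½[√112.2 − 1] = 4.80.
y₂ = 4.80 × 0.0979 = 0.470 ft.
Head loss: ΔE = (y₂ − y₁)³/(4y₁y₂) = (0.470 − 0.0979)³/(4×0.0979×0.470) = 0.0513/0.184 = 0.279 ft.

y₂ = 0.470 ft; ΔE = 0.279 ft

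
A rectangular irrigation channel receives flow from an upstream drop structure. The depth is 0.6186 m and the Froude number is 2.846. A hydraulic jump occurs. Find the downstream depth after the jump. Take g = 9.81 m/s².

y₂ = 2.200 m

Fr₁ = 2.846 (given).
Sequent-depth ratio: y₂/y₁ = ½[√(1 + 8Fr₁²) − 1] = ½[√65.798 − 1] = 3.556.
y₂ = 3.556 × 0.6186 = 2.200 m.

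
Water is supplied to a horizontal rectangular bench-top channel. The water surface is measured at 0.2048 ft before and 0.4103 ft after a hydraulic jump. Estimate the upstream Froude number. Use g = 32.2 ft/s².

Fr₁ = 1.735

For a rectangular channel the momentum equation gives q² = ½·g·y₁·y₂·(y₁ + y₂) = ½×32.2×0.2048×0.4103×0.6151 = 0.8322.
q = √0.8322 = 0.9122 ft²/s.
V₁ = q/y₁ = 4.454 ft/s; Fr₁ = V₁/√(g·y₁) = 1.735.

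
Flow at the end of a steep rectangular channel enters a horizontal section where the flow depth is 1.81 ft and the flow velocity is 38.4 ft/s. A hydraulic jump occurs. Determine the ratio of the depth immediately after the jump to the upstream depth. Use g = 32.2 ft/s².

y₂/y₁ = 6.63

Fr₁ = V₁/√(g·y₁) = 38.4/√(32.2×1.81) = 5.03.
Sequent-depth ratio: y₂/y₁ = ½[√(1 + 8Fr₁²) − 1] = ½[√203.4 − 1] = 6.63.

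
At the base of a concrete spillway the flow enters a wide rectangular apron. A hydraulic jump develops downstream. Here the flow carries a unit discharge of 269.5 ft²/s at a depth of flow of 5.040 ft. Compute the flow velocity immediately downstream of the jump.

V₂ = 9.799 ft/s

V₁ = q/y₁ = 269.5/5.040 = 53.47 ft/s. Fr₁ = V₁/√(g·y₁) = 53.47/√(32.2×5.040) = 4.197.
Conjugate-depth relation: y₂/y₁ = ½[√(1 + 8Fr₁²) − 1] = ½[√141.95 − 1] = 5.457.
y₂ = 5.457 × 5.040 = 27.50 ft.
V₂ = q/y₂ = 269.5/27.50 = 9.799 ft/s.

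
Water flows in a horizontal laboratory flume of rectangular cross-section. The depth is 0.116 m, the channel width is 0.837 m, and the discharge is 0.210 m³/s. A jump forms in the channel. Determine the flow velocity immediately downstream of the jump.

q = Q/b = 0.210/0.837 = 0.251 m²/s; V₁ = q/y₁ = 2.16 m/s. Fr₁ = V₁/√(g·y₁) = 2.03.
Conjugate-depth relation: y₂/y₁ = ½[√(1 + 8Fr₁²) − 1] = ½[√33.89 − 1] = 2.41.
y₂ = 2.41 × 0.116 = 0.280 m.
V₂ = q/y₂ = 0.251/0.280 = 0.897 m/s.

V₂ = 0.897 m/s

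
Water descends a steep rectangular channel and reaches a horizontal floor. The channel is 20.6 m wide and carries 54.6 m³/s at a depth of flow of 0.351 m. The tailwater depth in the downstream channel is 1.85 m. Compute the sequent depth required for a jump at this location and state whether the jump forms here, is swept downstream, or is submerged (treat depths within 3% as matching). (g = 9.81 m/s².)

y₂ = 1.85 m; the jump forms here

q = Q/b = 54.6/20.6 = 2.65 m²/s; V₁ = q/y₁ = 7.55 m/s. Fr₁ = V₁/√(g·y₁) = 4.07.
Sequent-depth ratio: y₂/y₁ = ½[√(1 + 8Fr₁²) − 1] = ½[√133.5 − 1] = 5.28.
y₂ = 5.28 × 0.351 = 1.85 m.
Tailwater y_tw = 1.85 m: y_tw ≈ y₂, so the jump forms here.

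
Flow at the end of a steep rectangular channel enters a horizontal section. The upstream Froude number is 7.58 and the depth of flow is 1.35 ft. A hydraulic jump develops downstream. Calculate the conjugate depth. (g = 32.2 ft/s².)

y₂ = 13.8 ft

Fr₁ = 7.58 (given).
Sequent-depth ratio: y₂/y₁ = ½[√(1 + 8Fr₁²) − 1] = ½[√460.7 − 1] = 10.2.
y₂ = 10.2 × 1.35 = 13.8 ft.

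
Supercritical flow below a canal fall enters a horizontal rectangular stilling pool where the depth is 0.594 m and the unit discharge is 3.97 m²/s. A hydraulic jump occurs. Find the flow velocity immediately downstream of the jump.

V₁ = q/y₁ = 3.97/0.594 = 6.68 m/s. Fr₁ = V₁/√(g·y₁) = 6.68/√(9.81×0.594) = 2.77.
Bélanger equation: y₂/y₁ = ½[√(1 + 8Fr₁²) − 1] = ½[√62.33 − 1] = 3.45.
y₂ = 3.45 × 0.594 = 2.05 m.
V₂ = q/y₂ = 3.97/2.05 = 1.94 m/s.

V₂ = 1.94 m/s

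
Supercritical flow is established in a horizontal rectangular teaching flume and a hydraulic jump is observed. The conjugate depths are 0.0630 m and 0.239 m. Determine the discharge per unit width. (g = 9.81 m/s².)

q = 0.149 m²/s

For a rectangular channel the momentum equation gives q² = ½·g·y₁·y₂·(y₁ + y₂) = ½×9.81×0.0630×0.239×0.302 = 0.0223.
q = √0.0223 = 0.149 m²/s.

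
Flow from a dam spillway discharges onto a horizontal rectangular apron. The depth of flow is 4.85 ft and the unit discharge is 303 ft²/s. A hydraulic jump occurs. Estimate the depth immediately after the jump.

y₂ = 31.9 ft

V₁ = q/y₁ = 303/4.85 = 62.5 ft/s. Fr₁ = V₁/√(g·y₁) = 62.5/√(32.2×4.85) = 5.00.
Sequent-depth ratio: y₂/y₁ = ½[√(1 + 8Fr₁²) − 1] = ½[√200.9 − 1] = 6.59.
y₂ = 6.59 × 4.85 = 31.9 ft.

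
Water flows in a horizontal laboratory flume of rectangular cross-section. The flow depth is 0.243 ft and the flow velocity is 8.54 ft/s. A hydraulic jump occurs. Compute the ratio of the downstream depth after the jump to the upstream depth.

y₂/y₁ = 3.85

Fr₁ = V₁/√(g·y₁) = 8.54/√(32.2×0.243) = 3.05.
Conjugate-depth relation: y₂/y₁ = ½[√(1 + 8Fr₁²) − 1] = ½[√75.57 − 1] = 3.85.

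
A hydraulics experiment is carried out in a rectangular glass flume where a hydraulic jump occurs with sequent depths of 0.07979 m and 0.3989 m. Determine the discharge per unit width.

For a rectangular channel the momentum equation gives q² = ½·g·y₁·y₂·(y₁ + y₂) = ½×9.81×0.07979×0.3989×0.4787 = 0.07473.
q = √0.07473 = 0.2734 m²/s.

q = 0.2734 m²/s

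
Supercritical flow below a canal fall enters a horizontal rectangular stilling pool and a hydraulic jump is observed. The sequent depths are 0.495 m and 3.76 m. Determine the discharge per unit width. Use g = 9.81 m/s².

q = 6.23 m²/s

For a rectangular channel the momentum equation gives q² = ½·g·y₁·y₂·(y₁ + y₂) = ½×9.81×0.495×3.76×4.25 = 38.8.
q = √38.8 = 6.23 m²/s.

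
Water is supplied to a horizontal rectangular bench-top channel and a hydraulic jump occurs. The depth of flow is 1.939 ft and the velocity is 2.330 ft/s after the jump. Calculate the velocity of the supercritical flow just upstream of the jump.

Fr₂ = V₂/√(g·y₂) = 2.330/√(32.2×1.939) = 0.2949.
Since the conjugate-depth ratio holds either way, y₁/y₂ = ½[√(1 + 8Fr₂²) − 1] = ½[√1.6956 − 1] = 0.1511.
y₁ = 0.1511 × 1.939 = 0.2929 ft.
V₁ = q/y₁ = 4.518/0.2929 = 15.42 ft/s.

V₁ = 15.42 ft/s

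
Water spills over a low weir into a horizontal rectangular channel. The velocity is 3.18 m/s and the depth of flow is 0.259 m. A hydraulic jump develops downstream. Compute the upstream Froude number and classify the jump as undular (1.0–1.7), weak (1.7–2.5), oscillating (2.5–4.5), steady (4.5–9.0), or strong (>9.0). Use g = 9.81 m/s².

Fr₁ = 1.99; weak jump

Fr₁ = V₁/√(g·y₁) = 3.18/√(9.81×0.259) = 1.99.
Fr₁ = 1.99 lies in the weak range.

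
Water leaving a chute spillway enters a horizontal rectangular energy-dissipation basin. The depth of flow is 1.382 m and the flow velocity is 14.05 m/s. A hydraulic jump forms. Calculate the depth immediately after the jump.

Fr₁ = V₁/√(g·y₁) = 14.05/√(9.81×1.382) = 3.816.
By Bélanger, y₂/y₁ = ½[√(1 + 8Fr₁²) − 1] = ½[√117.48 − 1] = 4.919.
y₂ = 4.919 × 1.382 = 6.799 m.

y₂ = 6.799 m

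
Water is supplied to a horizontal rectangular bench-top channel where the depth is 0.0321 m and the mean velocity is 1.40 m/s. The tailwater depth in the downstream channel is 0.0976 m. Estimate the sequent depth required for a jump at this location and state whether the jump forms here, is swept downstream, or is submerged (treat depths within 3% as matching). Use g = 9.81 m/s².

y₂ = 0.0983 m; the jump forms here

Fr₁ = V₁/√(g·y₁) = 1.40/√(9.81×0.0321) = 2.49.
Sequent-depth ratio: y₂/y₁ = ½[√(1 + 8Fr₁²) − 1] = ½[√50.79 − 1] = 3.06.
y₂ = 3.06 × 0.0321 = 0.0983 m.
Tailwater y_tw = 0.0976 m: y_tw ≈ y₂, so the jump forms here.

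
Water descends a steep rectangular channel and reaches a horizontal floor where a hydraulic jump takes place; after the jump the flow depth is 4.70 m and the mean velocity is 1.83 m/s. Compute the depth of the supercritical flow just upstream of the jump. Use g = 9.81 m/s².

y₁ = 0.605 m

Fr₂ = V₂/√(g·y₂) = 1.83/√(9.81×4.70) = 0.270.
Since the conjugate-depth ratio holds either way, y₁/y₂ = ½[√(1 + 8Fr₂²) − 1] = ½[√1.581 − 1] = 0.129.
y₁ = 0.129 × 4.70 = 0.605 m.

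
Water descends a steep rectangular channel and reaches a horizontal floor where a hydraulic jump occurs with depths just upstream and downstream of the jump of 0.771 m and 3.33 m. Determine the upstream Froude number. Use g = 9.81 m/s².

For a rectangular channel the momentum equation gives q² = ½·g·y₁·y₂·(y₁ + y₂) = ½×9.81×0.771×3.33×4.10 = 51.6.
q = √51.6 = 7.19 m²/s.
V₁ = q/y₁ = 9.32 m/s; Fr₁ = V₁/√(g·y₁) = 3.39.

Fr₁ = 3.39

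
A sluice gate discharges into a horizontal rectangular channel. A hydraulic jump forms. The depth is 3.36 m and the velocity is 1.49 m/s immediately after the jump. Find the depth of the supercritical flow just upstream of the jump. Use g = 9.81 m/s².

Fr₂ = V₂/√(g·y₂) = 1.49/√(9.81×3.36) = 0.260.
From the momentum equation (using Fr₂), y₁/y₂ = ½[√(1 + 8Fr₂²) − 1] = ½[√1.539 − 1] = 0.120.
y₁ = 0.120 × 3.36 = 0.404 m.

y₁ = 0.404 m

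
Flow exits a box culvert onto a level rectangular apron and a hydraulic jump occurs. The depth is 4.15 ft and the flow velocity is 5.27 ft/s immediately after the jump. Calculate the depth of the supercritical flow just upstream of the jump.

y₁ = 1.31 ft

Fr₂ = V₂/√(g·y₂) = 5.27/√(32.2×4.15) = 0.456.
The Bélanger relation is symmetric: y₁/y₂ = ½[√(1 + 8Fr₂²) − 1] = ½[√2.663 − 1] = 0.316.
y₁ = 0.316 × 4.15 = 1.31 ft.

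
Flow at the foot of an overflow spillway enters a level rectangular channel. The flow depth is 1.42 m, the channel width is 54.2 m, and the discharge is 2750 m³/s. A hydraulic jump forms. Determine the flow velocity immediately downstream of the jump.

V₂ = 2.74 m/s

q = Q/b = 2750/54.2 = 50.7 m²/s; V₁ = q/y₁ = 35.7 m/s. Fr₁ = V₁/√(g·y₁) = 9.57.
Sequent-depth ratio: y₂/y₁ = ½[√(1 + 8Fr₁²) − 1] = ½[√734.2 − 1] = 13.0.
y₂ = 13.0 × 1.42 = 18.5 m.
V₂ = q/y₂ = 50.7/18.5 = 2.74 m/s.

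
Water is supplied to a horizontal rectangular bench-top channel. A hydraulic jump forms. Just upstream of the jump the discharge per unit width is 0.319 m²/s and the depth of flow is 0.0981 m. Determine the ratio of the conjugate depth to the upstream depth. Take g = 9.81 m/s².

V₁ = q/y₁ = 0.319/0.0981 = 3.25 m/s. Fr₁ = V₁/√(g·y₁) = 3.25/√(9.81×0.0981) = 3.31.
Conjugate-depth relation: y₂/y₁ = ½[√(1 + 8Fr₁²) − 1] = ½[√88.90 − 1] = 4.21.

y₂/y₁ = 4.21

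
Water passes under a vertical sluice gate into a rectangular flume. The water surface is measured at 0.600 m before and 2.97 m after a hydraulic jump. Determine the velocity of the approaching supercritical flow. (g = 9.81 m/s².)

For a rectangular channel the momentum equation gives q² = ½·g·y₁·y₂·(y₁ + y₂) = ½×9.81×0.600×2.97×3.57 = 31.2.
q = √31.2 = 5.59 m²/s.
V₁ = q/y₁ = 5.59/0.600 = 9.31 m/s.

V₁ = 9.31 m/s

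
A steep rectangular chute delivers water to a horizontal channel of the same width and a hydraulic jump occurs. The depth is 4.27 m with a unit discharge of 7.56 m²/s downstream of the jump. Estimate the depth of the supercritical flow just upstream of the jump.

y₁ = 0.564 m

V₂ = q/y₂ = 7.56/4.27 = 1.77 m/s; Fr₂ = V₂/√(g·y₂) = 0.274.
The Bélanger relation is symmetric: y₁/y₂ = ½[√(1 + 8Fr₂²) − 1] = ½[√1.599 − 1] = 0.132.
y₁ = 0.132 × 4.27 = 0.564 m.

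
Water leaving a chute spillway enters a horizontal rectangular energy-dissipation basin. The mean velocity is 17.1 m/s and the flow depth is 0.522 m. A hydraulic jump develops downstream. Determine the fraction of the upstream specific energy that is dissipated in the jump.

ΔE/E₁ = 0.646 (64.6%)

Fr₁ = V₁/√(g·y₁) = 17.1/√(9.81×0.522) = 7.56.
From the momentum equation for a rectangular channel, y₂/y₁ = ½[√(1 + 8Fr₁²) − 1] = ½[√457.8 − 1] = 10.2.
y₂ = 10.2 × 0.522 = 5.32 m.
E₁ = y₁ + V₁²/2g = 15.4 m. ΔE = (y₂ − y₁)³/(4y₁y₂) = 9.96 m. ΔE/E₁ = 9.96/15.4 = 0.646.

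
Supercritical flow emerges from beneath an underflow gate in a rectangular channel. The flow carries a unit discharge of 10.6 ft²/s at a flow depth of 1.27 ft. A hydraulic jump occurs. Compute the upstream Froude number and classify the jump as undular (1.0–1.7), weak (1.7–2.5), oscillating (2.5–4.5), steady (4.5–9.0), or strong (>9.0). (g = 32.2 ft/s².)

Fr₁ = 1.31; undular jump

V₁ = q/y₁ = 10.6/1.27 = 8.35 ft/s. Fr₁ = V₁/√(g·y₁) = 8.35/√(32.2×1.27) = 1.31.
Fr₁ = 1.31 lies in the undular range.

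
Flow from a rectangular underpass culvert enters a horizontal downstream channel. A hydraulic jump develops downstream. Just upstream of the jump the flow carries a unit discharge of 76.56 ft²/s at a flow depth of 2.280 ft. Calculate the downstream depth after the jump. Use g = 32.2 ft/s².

y₂ = 11.55 ft

V₁ = q/y₁ = 76.56/2.280 = 33.58 ft/s. Fr₁ = V₁/√(g·y₁) = 33.58/√(32.2×2.280) = 3.919.
From the momentum equation for a rectangular channel, y₂/y₁ = ½[√(1 + 8Fr₁²) − 1] = ½[√123.87 − 1] = 5.065.
y₂ = 5.065 × 2.280 = 11.55 ft.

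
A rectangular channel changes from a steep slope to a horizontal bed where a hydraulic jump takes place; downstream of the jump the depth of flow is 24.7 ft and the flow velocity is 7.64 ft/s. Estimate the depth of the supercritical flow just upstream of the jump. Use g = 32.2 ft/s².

y₁ = 3.21 ft

Fr₂ = V₂/√(g·y₂) = 7.64/√(32.2×24.7) = 0.271.
The Bélanger relation is symmetric: y₁/y₂ = ½[√(1 + 8Fr₂²) − 1] = ½[√1.587 − 1] = 0.130.
y₁ = 0.130 × 24.7 = 3.21 ft.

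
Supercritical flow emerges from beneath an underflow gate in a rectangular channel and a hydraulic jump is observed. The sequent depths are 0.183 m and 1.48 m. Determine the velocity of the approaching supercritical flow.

For a rectangular channel the momentum equation gives q² = ½·g·y₁·y₂·(y₁ + y₂) = ½×9.81×0.183×1.48×1.66 = 2.21.
q = √2.21 = 1.49 m²/s.
V₁ = q/y₁ = 1.49/0.183 = 8.12 m/s.

V₁ = 8.12 m/s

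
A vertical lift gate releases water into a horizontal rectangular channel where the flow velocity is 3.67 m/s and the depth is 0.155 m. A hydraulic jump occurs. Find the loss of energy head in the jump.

Fr₁ = V₁/√(g·y₁) = 3.67/√(9.81×0.155) = 2.98.
By Bélanger, y₂/y₁ = ½[√(1 + 8Fr₁²) − 1] = ½[√71.86 − 1] = 3.74.
y₂ = 3.74 × 0.155 = 0.579 m.
q = V₁·y₁ = 3.67 × 0.155 = 0.569 m²/s. V₂ = q/y₂ = 0.569/0.579 = 0.982 m/s. E₁ = y₁ + V₁²/2g = 0.841 m; E₂ = y₂ + V₂²/2g = 0.629 m. ΔE = E₁ − E₂ = 0.213 m.

ΔE = 0.213 m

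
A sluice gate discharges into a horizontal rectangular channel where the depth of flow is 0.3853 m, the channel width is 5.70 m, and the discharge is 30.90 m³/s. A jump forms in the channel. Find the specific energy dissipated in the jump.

q = Q/b = 30.90/5.70 = 5.421 m²/s; V₁ = q/y₁ = 14.07 m/s. Fr₁ = V₁/√(g·y₁) = 7.237.
Sequent-depth ratio: y₂/y₁ = ½[√(1 + 8Fr₁²) − 1] = ½[√419.98 − 1] = 9.747.
y₂ = 9.747 × 0.3853 = 3.755 m.
Head loss: ΔE = (y₂ − y₁)³/(4y₁y₂) = (3.755 − 0.3853)³/(4×0.3853×3.755) = 38.28/5.788 = 6.613 m.

ΔE = 6.613 m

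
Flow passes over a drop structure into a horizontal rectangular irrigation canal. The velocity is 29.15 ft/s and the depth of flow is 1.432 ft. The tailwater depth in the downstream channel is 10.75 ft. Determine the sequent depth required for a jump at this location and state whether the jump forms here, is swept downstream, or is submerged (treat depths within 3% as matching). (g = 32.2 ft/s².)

y₂ = 8.007 ft; the jump is submerged

Fr₁ = V₁/√(g·y₁) = 29.15/√(32.2×1.432) = 4.293.
Sequent-depth ratio: y₂/y₁ = ½[√(1 + 8Fr₁²) − 1] = ½[√148.42 − 1] = 5.591.
y₂ = 5.591 × 1.432 = 8.007 ft.
Tailwater y_tw = 10.75 ft: y_tw > y₂, so the jump is submerged.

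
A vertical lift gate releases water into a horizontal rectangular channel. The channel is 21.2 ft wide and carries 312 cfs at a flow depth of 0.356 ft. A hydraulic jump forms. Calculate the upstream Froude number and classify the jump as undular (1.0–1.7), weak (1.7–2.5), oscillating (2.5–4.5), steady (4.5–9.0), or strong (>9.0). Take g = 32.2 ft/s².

Fr₁ = 12.2; strong jump

q = Q/b = 312/21.2 = 14.7 ft²/s; V₁ = q/y₁ = 41.3 ft/s. Fr₁ = V₁/√(g·y₁) = 12.2.
Fr₁ = 12.2 lies in the strong range.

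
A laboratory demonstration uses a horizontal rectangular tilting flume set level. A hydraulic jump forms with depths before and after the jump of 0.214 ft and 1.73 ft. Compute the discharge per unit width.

q = 3.40 ft²/s

For a rectangular channel the momentum equation gives q² = ½·g·y₁·y₂·(y₁ + y₂) = ½×32.2×0.214×1.73×1.94 = 11.6.
q = √11.6 = 3.40 ft²/s.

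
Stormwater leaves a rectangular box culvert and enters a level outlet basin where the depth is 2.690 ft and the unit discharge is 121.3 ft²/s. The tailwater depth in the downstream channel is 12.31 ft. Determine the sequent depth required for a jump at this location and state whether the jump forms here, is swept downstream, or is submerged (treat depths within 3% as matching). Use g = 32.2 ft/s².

V₁ = q/y₁ = 121.3/2.690 = 45.09 ft/s. Fr₁ = V₁/√(g·y₁) = 45.09/√(32.2×2.690) = 4.845.
Conjugate-depth relation: y₂/y₁ = ½[√(1 + 8Fr₁²) − 1] = ½[√188.80 − 1] = 6.370.
y₂ = 6.370 × 2.690 = 17.14 ft.
Tailwater y_tw = 12.31 ft: y_tw < y₂, so the jump is swept downstream.

y₂ = 17.14 ft; the jump is swept downstream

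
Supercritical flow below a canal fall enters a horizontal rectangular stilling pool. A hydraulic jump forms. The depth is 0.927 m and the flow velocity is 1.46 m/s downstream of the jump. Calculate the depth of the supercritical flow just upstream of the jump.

Fr₂ = V₂/√(g·y₂) = 1.46/√(9.81×0.927) = 0.484.
Applying the sequent-depth relation in reverse, y₁/y₂ = ½[√(1 + 8Fr₂²) − 1] = ½[√2.875 − 1] = 0.348.
y₁ = 0.348 × 0.927 = 0.322 m.

y₁ = 0.322 m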